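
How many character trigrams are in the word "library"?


Word: "library" (length 7)
Number of 3-grams = length - 3 + 1 = 7 - 3 + 1
= 5


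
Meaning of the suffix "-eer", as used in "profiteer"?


Suffix: -eer
Example: profiteer (profit + -eer)
Meaning = one who is concerned with


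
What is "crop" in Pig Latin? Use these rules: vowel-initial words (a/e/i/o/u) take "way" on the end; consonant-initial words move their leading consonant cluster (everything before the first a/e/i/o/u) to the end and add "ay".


Word: "crop"
Starts with consonant(s) → move to end, add 'ay'
Consonant cluster: "cr"
Pig Latin = "opcray"


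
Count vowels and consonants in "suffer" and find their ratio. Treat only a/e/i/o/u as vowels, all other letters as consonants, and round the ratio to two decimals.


Word: "suffer"
Vowels (a,e,i,o,u): 2
Consonants: 4
Ratio = 2/4
= 0.50


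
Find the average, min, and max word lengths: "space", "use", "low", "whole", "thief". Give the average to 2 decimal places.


Lengths: "space"=5, "use"=3, "low"=3, "whole"=5, "thief"=5
Sum = 21, Count = 5
Average = 21/5 = 4.20
= avg=4.20, min=3, max=5


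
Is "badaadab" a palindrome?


Word: "badaadab"
Reversed: "badaadab"
Forward == Backward? badaadab == badaadab
Palindrome = Yes


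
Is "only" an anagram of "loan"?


Word 1: "loan" → sorted: alno
Word 2: "only" → sorted: lnoy
Same letters? alno != lnoy
Anagram = No


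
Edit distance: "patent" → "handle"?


Word 1: "patent" (length 6)
Word 2: "handle" (length 6)
One optimal edit sequence (insert/delete/substitute each cost 1):
  1. substitute 'p' -> 'h'  (+1)
  2. keep 'a'
  3. substitute 't' -> 'n'  (+1)
  4. substitute 'e' -> 'd'  (+1)
  5. substitute 'n' -> 'l'  (+1)
  6. substitute 't' -> 'e'  (+1)
Total edit operations: 5
Edit distance = 5


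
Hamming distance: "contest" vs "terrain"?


Comparing character by character (same length = 7):
  Pos 0: 'c' vs 't' !=
  Pos 1: 'o' vs 'e' !=
  Pos 2: 'n' vs 'r' !=
  Pos 3: 't' vs 'r' !=
  Pos 4: 'e' vs 'a' !=
  Pos 5: 's' vs 'i' !=
  Pos 6: 't' vs 'n' !=
Hamming distance = 7


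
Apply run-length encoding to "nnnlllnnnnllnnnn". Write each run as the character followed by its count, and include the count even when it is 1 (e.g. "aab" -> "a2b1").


String: "nnnlllnnnnllnnnn"
Scanning for consecutive runs:
  'n' x 3
  'l' x 3
  'n' x 4
  'l' x 2
  'n' x 4
RLE = "n3l3n4l2n4"


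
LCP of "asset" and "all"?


Word 1: "asset"
Word 2: "all"
Comparing from start:
  Pos 0: 'a' == 'a'
  Pos 1: 's' != 'l' (stop)
LCP = "a" (length 1)


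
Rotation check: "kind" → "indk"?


Word: "kind", Candidate: "indk"
Method: check if candidate is substring of word+word
"kindkind" contains "indk"? Yes
Is rotation = Yes


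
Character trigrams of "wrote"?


Word: "wrote" (length 5)
Number of trigrams = 5 - 3 + 1 = 3
  Position 0: "wro"
  Position 1: "rot"
  Position 2: "ote"
Trigrams = "wro", "rot", "ote"


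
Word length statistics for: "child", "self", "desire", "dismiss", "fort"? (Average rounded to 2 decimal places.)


Lengths: "child"=5, "self"=4, "desire"=6, "dismiss"=7, "fort"=4
Sum = 26, Count = 5
Average = 26/5 = 5.20
= avg=5.20, min=4, max=7


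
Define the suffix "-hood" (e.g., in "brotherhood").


Suffix: -hood
Example: brotherhood (brother + -hood)
Meaning = state / condition


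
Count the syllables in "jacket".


Word: "jacket"
Syllable breakdown: jack · et
Counting: 2 parts
= 2 syllables


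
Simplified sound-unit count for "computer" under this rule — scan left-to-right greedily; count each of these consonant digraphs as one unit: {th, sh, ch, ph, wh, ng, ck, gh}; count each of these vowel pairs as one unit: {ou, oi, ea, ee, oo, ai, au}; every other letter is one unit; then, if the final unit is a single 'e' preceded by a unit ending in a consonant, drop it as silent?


Word: "computer" (8 letters)
Left-to-right scan:
  [1] 'c' (letter)
  [2] 'o' (letter)
  [3] 'm' (letter)
  [4] 'p' (letter)
  [5] 'u' (letter)
  [6] 't' (letter)
  [7] 'e' (letter)
  [8] 'r' (letter)
Units from scan: 8
Sound units = 8 units


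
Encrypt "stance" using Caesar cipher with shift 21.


Word: "stance"
Shift: 21
Each letter → (letter + shift) mod 26:
  's' (18) + 21 = 13 → 'n'
  't' (19) + 21 = 14 → 'o'
  'a' (0) + 21 = 21 → 'v'
  'n' (13) + 21 = 8 → 'i'
  'c' (2) + 21 = 23 → 'x'
  'e' (4) + 21 = 25 → 'z'
Result = "novixz"


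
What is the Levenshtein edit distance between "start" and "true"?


Word 1: "start" (length 5)
Word 2: "true" (length 4)
One optimal edit sequence (insert/delete/substitute each cost 1):
  1. delete 's'  (+1)
  2. keep 't'
  3. substitute 'a' -> 'r'  (+1)
  4. substitute 'r' -> 'u'  (+1)
  5. substitute 't' -> 'e'  (+1)
Total edit operations: 4
Edit distance = 4


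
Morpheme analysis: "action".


Word: "action"
Morphemes: act + -ion
Each morpheme carries meaning
= 2 morphemes


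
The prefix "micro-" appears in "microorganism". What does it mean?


Prefix: micro-
As in: microorganism -> micro- + organism
Meaning = small


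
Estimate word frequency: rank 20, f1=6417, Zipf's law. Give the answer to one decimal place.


Zipf's law: f(r) = f(1) / r
f(1) = 6417
f(20) = 6417 / 20
= 320.9 occurrences


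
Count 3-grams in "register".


Word: "register" (length 8)
Number of 3-grams = length - 3 + 1 = 8 - 3 + 1
= 6


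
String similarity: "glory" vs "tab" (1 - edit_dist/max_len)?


Word 1: "glory" (length 5)
Word 2: "tab" (length 3)
One optimal edit sequence:
  1. delete 'g'  (+1)
  2. delete 'l'  (+1)
  3. substitute 'o' -> 't'  (+1)
  4. substitute 'r' -> 'a'  (+1)
  5. substitute 'y' -> 'b'  (+1)
Edit distance = 5
Max length = max(5, 3) = 5
Similarity = 1 - 5/5
= 0.0000


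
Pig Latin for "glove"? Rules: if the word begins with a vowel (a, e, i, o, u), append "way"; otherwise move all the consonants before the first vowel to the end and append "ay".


Word: "glove"
Starts with consonant(s) → move to end, add 'ay'
Consonant cluster: "gl"
Pig Latin = "oveglay"


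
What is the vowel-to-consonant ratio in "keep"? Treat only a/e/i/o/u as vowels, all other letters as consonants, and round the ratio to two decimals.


Word: "keep"
Vowels (a,e,i,o,u): 2
Consonants: 2
Ratio = 2/2
= 1.00


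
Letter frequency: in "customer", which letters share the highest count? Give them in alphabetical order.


Word: "customer"
Letter counts:
  'c': 1
  'e': 1
  'm': 1
  'o': 1
  'r': 1
  's': 1
  't': 1
  'u': 1
Maximum count = 1
Most frequent = 'c', 'e', 'm', 'o', 'r', 's', 't', 'u' (1 time each)


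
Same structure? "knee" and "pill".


Pattern of "knee": [0, 1, 2, 2]
Pattern of "pill": [0, 1, 2, 2]
Patterns match
Same pattern = Yes


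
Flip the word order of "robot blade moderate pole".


Original: "robot blade moderate pole"
Words (1..n): robot | blade | moderate | pole
Reversed (n..1): pole | moderate | blade | robot
Result = "pole moderate blade robot"


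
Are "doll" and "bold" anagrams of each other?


Word 1: "doll" → sorted: dllo
Word 2: "bold" → sorted: bdlo
Same letters? dllo != bdlo
Anagram = No


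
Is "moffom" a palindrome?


Word: "moffom"
Reversed: "moffom"
Forward == Backward? moffom == moffom
Palindrome = Yes


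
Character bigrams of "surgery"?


Word: "surgery" (length 7)
Number of bigrams = 7 - 2 + 1 = 6
  Position 0: "su"
  Position 1: "ur"
  Position 2: "rg"
  Position 3: "ge"
  Position 4: "er"
  Position 5: "ry"
Bigrams = "su", "ur", "rg", "ge", "er", "ry"


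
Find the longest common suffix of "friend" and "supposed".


Word 1: "friend"
Word 2: "supposed"
Comparing from end:
  Pos -1: 'd' == 'd'
  Pos -2: 'n' != 'e' (stop)
LCS = "d" (length 1)


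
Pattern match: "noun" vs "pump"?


Pattern of "noun": [0, 1, 2, 0]
Pattern of "pump": [0, 1, 2, 0]
Patterns match
Same pattern = Yes


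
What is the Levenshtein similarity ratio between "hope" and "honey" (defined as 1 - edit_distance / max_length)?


Word 1: "hope" (length 4)
Word 2: "honey" (length 5)
One optimal edit sequence:
  1. keep 'h'
  2. keep 'o'
  3. substitute 'p' -> 'n'  (+1)
  4. keep 'e'
  5. insert 'y'  (+1)
Edit distance = 2
Max length = max(4, 5) = 5
Similarity = 1 - 2/5
= 0.6000


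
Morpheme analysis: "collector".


Word: "collector"
Morphemes: collect | -or
Each morpheme carries meaning
= 2 morphemes


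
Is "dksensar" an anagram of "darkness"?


Word 1: "darkness" → sorted: adeknrss
Word 2: "dksensar" → sorted: adeknrss
Same letters? adeknrss == adeknrss
Anagram = Yes


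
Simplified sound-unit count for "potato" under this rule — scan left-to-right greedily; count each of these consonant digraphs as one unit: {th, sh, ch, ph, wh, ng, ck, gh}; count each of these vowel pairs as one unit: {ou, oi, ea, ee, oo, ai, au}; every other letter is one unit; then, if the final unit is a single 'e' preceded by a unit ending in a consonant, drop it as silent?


Word: "potato" (6 letters)
Left-to-right scan:
  (1) 'p' (letter)
  (2) 'o' (letter)
  (3) 't' (letter)
  (4) 'a' (letter)
  (5) 't' (letter)
  (6) 'o' (letter)
Units from scan: 6
Sound units = 6 units


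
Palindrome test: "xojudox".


Word: "xojudox"
Reversed: "xodujox"
Forward == Backward? xojudox != xodujox
Palindrome = No


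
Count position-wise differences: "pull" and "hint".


Comparing character by character (same length = 4):
  Pos 0: 'p' vs 'h' !=
  Pos 1: 'u' vs 'i' !=
  Pos 2: 'l' vs 'n' !=
  Pos 3: 'l' vs 't' !=
Hamming distance = 4


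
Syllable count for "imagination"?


Word: "imagination"
Syllable breakdown: i · mag · i · na · tion
Counting: 5 parts
= 5 syllables


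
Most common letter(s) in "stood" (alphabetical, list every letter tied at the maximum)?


Word: "stood"
Letter counts:
  'd': 1
  'o': 2
  's': 1
  't': 1
Maximum count = 2
Most frequent = 'o' (2 times each)


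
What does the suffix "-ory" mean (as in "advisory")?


Suffix: -ory
Example: advisory (advise + -ory, with a spelling change)
Meaning = relating to / place for


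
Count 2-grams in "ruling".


Word: "ruling" (length 6)
Number of 2-grams = length - 2 + 1 = 6 - 2 + 1
= 5


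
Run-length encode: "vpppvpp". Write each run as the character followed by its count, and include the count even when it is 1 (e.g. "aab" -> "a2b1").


String: "vpppvpp"
Scanning for consecutive runs:
  'v' x 1
  'p' x 3
  'v' x 1
  'p' x 2
RLE = "v1p3v1p2"


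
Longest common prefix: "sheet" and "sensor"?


Word 1: "sheet"
Word 2: "sensor"
Comparing from start:
  Pos 0: 's' == 's'
  Pos 1: 'h' != 'e' (stop)
LCP = "s" (length 1)


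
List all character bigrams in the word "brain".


Word: "brain" (length 5)
Number of bigrams = 5 - 2 + 1 = 4
  Position 0: "br"
  Position 1: "ra"
  Position 2: "ai"
  Position 3: "in"
Bigrams = "br", "ra", "ai", "in"


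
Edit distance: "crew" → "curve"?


Word 1: "crew" (length 4)
Word 2: "curve" (length 5)
One optimal edit sequence (insert/delete/substitute each cost 1):
  1. keep 'c'
  2. insert 'u'  (+1)
  3. keep 'r'
  4. substitute 'e' -> 'v'  (+1)
  5. substitute 'w' -> 'e'  (+1)
Total edit operations: 3
Edit distance = 3


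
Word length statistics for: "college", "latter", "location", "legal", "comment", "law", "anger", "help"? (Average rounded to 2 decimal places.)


Lengths: "college"=7, "latter"=6, "location"=8, "legal"=5, "comment"=7, "law"=3, "anger"=5, "help"=4
Sum = 45, Count = 8
Average = 45/8 = 5.63
= avg=5.63, min=3, max=8


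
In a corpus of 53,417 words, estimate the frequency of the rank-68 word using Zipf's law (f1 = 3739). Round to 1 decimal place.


Zipf's law: f(r) = f(1) / r
f(1) = 3739
f(68) = 3739 / 68
= 55.0 occurrences


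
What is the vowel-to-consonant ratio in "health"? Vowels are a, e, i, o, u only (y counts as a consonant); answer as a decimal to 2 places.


Word: "health"
Vowels (a,e,i,o,u): 2
Consonants: 4
Ratio = 2/4
= 0.50


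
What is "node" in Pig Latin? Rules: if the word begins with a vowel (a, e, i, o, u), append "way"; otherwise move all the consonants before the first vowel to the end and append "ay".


Word: "node"
Starts with consonant(s) → move to end, add 'ay'
Consonant cluster: "n"
Pig Latin = "odenay"


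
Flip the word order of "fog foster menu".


Original: "fog foster menu"
Words (1..n): fog | foster | menu
Reversed (n..1): menu | foster | fog
Result = "menu foster fog"


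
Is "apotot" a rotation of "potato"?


Word: "potato", Candidate: "apotot"
Method: check if candidate is substring of word+word
"potatopotato" contains "apotot"? No
Is rotation = No


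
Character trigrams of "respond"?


Word: "respond" (length 7)
Number of trigrams = 7 - 3 + 1 = 5
  Position 0: "res"
  Position 1: "esp"
  Position 2: "spo"
  Position 3: "pon"
  Position 4: "ond"
Trigrams = "res", "esp", "spo", "pon", "ond"


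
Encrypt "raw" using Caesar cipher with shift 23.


Word: "raw"
Shift: 23
Each letter → (letter + shift) mod 26:
  'r' (17) + 23 = 14 → 'o'
  'a' (0) + 23 = 23 → 'x'
  'w' (22) + 23 = 19 → 't'
Result = "oxt"


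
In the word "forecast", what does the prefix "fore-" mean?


Prefix: fore-
Example: forecast (fore- + cast)
Meaning = before


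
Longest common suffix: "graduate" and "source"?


Word 1: "graduate"
Word 2: "source"
Comparing from end:
  Pos -1: 'e' == 'e'
  Pos -2: 't' != 'c' (stop)
LCS = "e" (length 1)


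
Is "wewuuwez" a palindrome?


Word: "wewuuwez"
Reversed: "zewuuwew"
Forward == Backward? wewuuwez != zewuuwew
Palindrome = No


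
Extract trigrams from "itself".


Word: "itself" (length 6)
Number of trigrams = 6 - 3 + 1 = 4
  Position 0: "its"
  Position 1: "tse"
  Position 2: "sel"
  Position 3: "elf"
Trigrams = "its", "tse", "sel", "elf"


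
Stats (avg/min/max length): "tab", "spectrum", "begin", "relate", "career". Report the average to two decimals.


Lengths: "tab"=3, "spectrum"=8, "begin"=5, "relate"=6, "career"=6
Sum = 28, Count = 5
Average = 28/5 = 5.60
= avg=5.60, min=3, max=8


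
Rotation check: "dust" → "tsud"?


Word: "dust", Candidate: "tsud"
Method: check if candidate is substring of word+word
"dustdust" contains "tsud"? No
Is rotation = No


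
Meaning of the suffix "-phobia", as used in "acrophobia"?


Suffix: -phobia
As in: acrophobia -> acro- + -phobia
Meaning = fear of


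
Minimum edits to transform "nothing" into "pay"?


Word 1: "nothing" (length 7)
Word 2: "pay" (length 3)
One optimal edit sequence (insert/delete/substitute each cost 1):
  1. delete 'n'  (+1)
  2. delete 'o'  (+1)
  3. delete 't'  (+1)
  4. delete 'h'  (+1)
  5. substitute 'i' -> 'p'  (+1)
  6. substitute 'n' -> 'a'  (+1)
  7. substitute 'g' -> 'y'  (+1)
Total edit operations: 7
Edit distance = 7


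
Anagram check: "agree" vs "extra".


Word 1: "agree" → sorted: aeegr
Word 2: "extra" → sorted: aertx
Same letters? aeegr != aertx
Anagram = No


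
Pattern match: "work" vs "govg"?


Pattern of "work": [0, 1, 2, 3]
Pattern of "govg": [0, 1, 2, 0]
Patterns do not match
Same pattern = No


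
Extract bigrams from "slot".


Word: "slot" (length 4)
Number of bigrams = 4 - 2 + 1 = 3
  Position 0: "sl"
  Position 1: "lo"
  Position 2: "ot"
Bigrams = "sl", "lo", "ot"


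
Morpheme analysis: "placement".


Word: "placement"
Morphemes: place | -ment
Each morpheme carries meaning
= 2 morphemes


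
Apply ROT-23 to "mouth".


Word: "mouth"
Shift: 23
Each letter → (letter + shift) mod 26:
  'm' (12) + 23 = 9 → 'j'
  'o' (14) + 23 = 11 → 'l'
  'u' (20) + 23 = 17 → 'r'
  't' (19) + 23 = 16 → 'q'
  'h' (7) + 23 = 4 → 'e'
Result = "jlrqe"


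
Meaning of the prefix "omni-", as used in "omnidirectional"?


Prefix: omni-
Example: omnidirectional (omni- + directional)
Meaning = all


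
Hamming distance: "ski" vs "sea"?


Comparing character by character (same length = 3):
  Pos 0: 's' vs 's' =
  Pos 1: 'k' vs 'e' !=
  Pos 2: 'i' vs 'a' !=
Hamming distance = 2


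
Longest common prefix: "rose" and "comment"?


Word 1: "rose"
Word 2: "comment"
Comparing from start:
  Pos 0: 'r' != 'c' (stop)
LCP = "" (length 0)


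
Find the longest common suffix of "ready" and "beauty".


Word 1: "ready"
Word 2: "beauty"
Comparing from end:
  Pos -1: 'y' == 'y'
  Pos -2: 'd' != 't' (stop)
LCS = "y" (length 1)


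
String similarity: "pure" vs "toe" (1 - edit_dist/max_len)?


Word 1: "pure" (length 4)
Word 2: "toe" (length 3)
One optimal edit sequence:
  1. delete 'p'  (+1)
  2. substitute 'u' -> 't'  (+1)
  3. substitute 'r' -> 'o'  (+1)
  4. keep 'e'
Edit distance = 3
Max length = max(4, 3) = 4
Similarity = 1 - 3/4
= 0.2500


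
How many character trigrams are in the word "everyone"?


Word: "everyone" (length 8)
Number of 3-grams = length - 3 + 1 = 8 - 3 + 1
= 6


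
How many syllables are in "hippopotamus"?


Word: "hippopotamus"
Syllable breakdown: hip-po-pot-a-mus
Counting: 5 parts
= 5 syllables


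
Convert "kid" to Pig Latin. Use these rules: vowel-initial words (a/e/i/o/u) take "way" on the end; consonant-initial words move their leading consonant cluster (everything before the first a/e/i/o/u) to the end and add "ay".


Word: "kid"
Starts with consonant(s) → move to end, add 'ay'
Consonant cluster: "k"
Pig Latin = "idkay"


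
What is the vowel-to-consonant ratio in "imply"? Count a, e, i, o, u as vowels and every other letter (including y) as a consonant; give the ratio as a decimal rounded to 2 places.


Word: "imply"
Vowels (a,e,i,o,u): 1
Consonants: 4
Ratio = 1/4
= 0.25


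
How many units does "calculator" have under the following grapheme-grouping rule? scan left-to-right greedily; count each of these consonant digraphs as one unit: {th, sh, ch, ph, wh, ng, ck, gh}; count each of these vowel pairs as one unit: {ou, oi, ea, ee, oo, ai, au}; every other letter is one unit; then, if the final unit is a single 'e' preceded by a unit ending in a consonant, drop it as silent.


Word: "calculator" (10 letters)
Left-to-right scan:
  [1] 'c' (letter)
  [2] 'a' (letter)
  [3] 'l' (letter)
  [4] 'c' (letter)
  [5] 'u' (letter)
  [6] 'l' (letter)
  [7] 'a' (letter)
  [8] 't' (letter)
  [9] 'o' (letter)
  [10] 'r' (letter)
Units from scan: 10
Sound units = 10 units


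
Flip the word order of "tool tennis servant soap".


Original: "tool tennis servant soap"
Words (1..n): tool | tennis | servant | soap
Reversed (n..1): soap | servant | tennis | tool
Result = "soap servant tennis tool"


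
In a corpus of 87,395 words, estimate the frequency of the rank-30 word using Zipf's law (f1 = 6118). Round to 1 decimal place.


Zipf's law: f(r) = f(1) / r
f(1) = 6118
f(30) = 6118 / 30
= 203.9 occurrences


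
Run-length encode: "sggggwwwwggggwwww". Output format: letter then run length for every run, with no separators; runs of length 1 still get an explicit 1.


String: "sggggwwwwggggwwww"
Scanning for consecutive runs:
  's' x 1
  'g' x 4
  'w' x 4
  'g' x 4
  'w' x 4
RLE = "s1g4w4g4w4"


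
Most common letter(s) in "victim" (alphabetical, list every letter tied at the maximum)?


Word: "victim"
Letter counts:
  'c': 1
  'i': 2
  'm': 1
  't': 1
  'v': 1
Maximum count = 2
Most frequent = 'i' (2 times each)


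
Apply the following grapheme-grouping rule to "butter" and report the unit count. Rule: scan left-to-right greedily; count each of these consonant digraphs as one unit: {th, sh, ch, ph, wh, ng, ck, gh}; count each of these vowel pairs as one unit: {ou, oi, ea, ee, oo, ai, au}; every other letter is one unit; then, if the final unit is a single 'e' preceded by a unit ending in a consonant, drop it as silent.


Word: "butter" (6 letters)
Left-to-right scan:
  [1] 'b' (letter)
  [2] 'u' (letter)
  [3] 't' (letter)
  [4] 't' (letter)
  [5] 'e' (letter)
  [6] 'r' (letter)
Units from scan: 6
Sound units = 6 units


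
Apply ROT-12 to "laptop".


Word: "laptop"
Shift: 12
Each letter → (letter + shift) mod 26:
  'l' (11) + 12 = 23 → 'x'
  'a' (0) + 12 = 12 → 'm'
  'p' (15) + 12 = 1 → 'b'
  't' (19) + 12 = 5 → 'f'
  'o' (14) + 12 = 0 → 'a'
  'p' (15) + 12 = 1 → 'b'
Result = "xmbfab"


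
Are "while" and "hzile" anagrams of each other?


Word 1: "while" → sorted: ehilw
Word 2: "hzile" → sorted: ehilz
Same letters? ehilw != ehilz
Anagram = No


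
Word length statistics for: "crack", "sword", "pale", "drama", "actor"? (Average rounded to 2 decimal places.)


Lengths: "crack"=5, "sword"=5, "pale"=4, "drama"=5, "actor"=5
Sum = 24, Count = 5
Average = 24/5 = 4.80
= avg=4.80, min=4, max=5


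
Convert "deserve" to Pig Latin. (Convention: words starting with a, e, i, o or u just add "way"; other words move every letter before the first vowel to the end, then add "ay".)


Word: "deserve"
Starts with consonant(s) → move to end, add 'ay'
Consonant cluster: "d"
Pig Latin = "eserveday"


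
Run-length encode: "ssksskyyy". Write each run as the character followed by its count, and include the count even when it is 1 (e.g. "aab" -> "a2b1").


String: "ssksskyyy"
Scanning for consecutive runs:
  's' x 2
  'k' x 1
  's' x 2
  'k' x 1
  'y' x 3
RLE = "s2k1s2k1y3"


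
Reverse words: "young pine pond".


Original: "young pine pond"
Words (1..n): young | pine | pond
Reversed (n..1): pond | pine | young
Result = "pond pine young"


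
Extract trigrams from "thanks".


Word: "thanks" (length 6)
Number of trigrams = 6 - 3 + 1 = 4
  Position 0: "tha"
  Position 1: "han"
  Position 2: "ank"
  Position 3: "nks"
Trigrams = "tha", "han", "ank", "nks"


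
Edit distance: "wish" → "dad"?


Word 1: "wish" (length 4)
Word 2: "dad" (length 3)
One optimal edit sequence (insert/delete/substitute each cost 1):
  1. delete 'w'  (+1)
  2. substitute 'i' -> 'd'  (+1)
  3. substitute 's' -> 'a'  (+1)
  4. substitute 'h' -> 'd'  (+1)
Total edit operations: 4
Edit distance = 4


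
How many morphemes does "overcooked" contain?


Word: "overcooked"
Morphemes: over- / cook / -ed
Each morpheme carries meaning
= 3 morphemes


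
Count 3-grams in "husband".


Word: "husband" (length 7)
Number of 3-grams = length - 3 + 1 = 7 - 3 + 1
= 5


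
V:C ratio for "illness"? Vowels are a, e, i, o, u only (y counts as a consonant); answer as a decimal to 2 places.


Word: "illness"
Vowels (a,e,i,o,u): 2
Consonants: 5
Ratio = 2/5
= 0.40


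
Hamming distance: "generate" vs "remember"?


Comparing character by character (same length = 8):
  Pos 0: 'g' vs 'r' !=
  Pos 1: 'e' vs 'e' =
  Pos 2: 'n' vs 'm' !=
  Pos 3: 'e' vs 'e' =
  Pos 4: 'r' vs 'm' !=
  Pos 5: 'a' vs 'b' !=
  Pos 6: 't' vs 'e' !=
  Pos 7: 'e' vs 'r' !=
Hamming distance = 6


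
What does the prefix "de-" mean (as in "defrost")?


Prefix: de-
As in: defrost -> de- + frost
Meaning = remove / reverse


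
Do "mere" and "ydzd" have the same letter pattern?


Pattern of "mere": [0, 1, 2, 1]
Pattern of "ydzd": [0, 1, 2, 1]
Patterns match
Same pattern = Yes


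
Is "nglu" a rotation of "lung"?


Word: "lung", Candidate: "nglu"
Method: check if candidate is substring of word+word
"lunglung" contains "nglu"? Yes
Is rotation = Yes


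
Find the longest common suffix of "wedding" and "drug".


Word 1: "wedding"
Word 2: "drug"
Comparing from end:
  Pos -1: 'g' == 'g'
  Pos -2: 'n' != 'u' (stop)
LCS = "g" (length 1)


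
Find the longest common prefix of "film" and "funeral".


Word 1: "film"
Word 2: "funeral"
Comparing from start:
  Pos 0: 'f' == 'f'
  Pos 1: 'i' != 'u' (stop)
LCP = "f" (length 1)


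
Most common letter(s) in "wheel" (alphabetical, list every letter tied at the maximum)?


Word: "wheel"
Letter counts:
  'e': 2
  'h': 1
  'l': 1
  'w': 1
Maximum count = 2
Most frequent = 'e' (2 times each)


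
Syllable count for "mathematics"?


Word: "mathematics"
Syllable breakdown: math | e | mat | ics
Counting: 4 parts
= 4 syllables


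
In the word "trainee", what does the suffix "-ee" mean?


Suffix: -ee
Example: trainee = train + -ee
Meaning = one who receives


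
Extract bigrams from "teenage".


Word: "teenage" (length 7)
Number of bigrams = 7 - 2 + 1 = 6
  Position 0: "te"
  Position 1: "ee"
  Position 2: "en"
  Position 3: "na"
  Position 4: "ag"
  Position 5: "ge"
Bigrams = "te", "ee", "en", "na", "ag", "ge"


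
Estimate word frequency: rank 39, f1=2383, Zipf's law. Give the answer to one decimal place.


Zipf's law: f(r) = f(1) / r
f(1) = 2383
f(39) = 2383 / 39
= 61.1 occurrences


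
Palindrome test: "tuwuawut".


Word: "tuwuawut"
Reversed: "tuwauwut"
Forward == Backward? tuwuawut != tuwauwut
Palindrome = No


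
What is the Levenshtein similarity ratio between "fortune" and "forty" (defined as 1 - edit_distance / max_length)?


Word 1: "fortune" (length 7)
Word 2: "forty" (length 5)
One optimal edit sequence:
  1. keep 'f'
  2. keep 'o'
  3. keep 'r'
  4. keep 't'
  5. delete 'u'  (+1)
  6. delete 'n'  (+1)
  7. substitute 'e' -> 'y'  (+1)
Edit distance = 3
Max length = max(7, 5) = 7
Similarity = 1 - 3/7
= 0.5714


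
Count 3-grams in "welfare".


Word: "welfare" (length 7)
Number of 3-grams = length - 3 + 1 = 7 - 3 + 1
= 5


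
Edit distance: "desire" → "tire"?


Word 1: "desire" (length 6)
Word 2: "tire" (length 4)
One optimal edit sequence (insert/delete/substitute each cost 1):
  1. delete 'd'  (+1)
  2. delete 'e'  (+1)
  3. substitute 's' -> 't'  (+1)
  4. keep 'i'
  5. keep 'r'
  6. keep 'e'
Total edit operations: 3
Edit distance = 3


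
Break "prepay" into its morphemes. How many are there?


Word: "prepay"
Morphemes: pre- / pay
Each morpheme carries meaning
= 2 morphemes


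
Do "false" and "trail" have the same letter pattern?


Pattern of "false": [0, 1, 2, 3, 4]
Pattern of "trail": [0, 1, 2, 3, 4]
Patterns match
Same pattern = Yes


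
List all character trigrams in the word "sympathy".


Word: "sympathy" (length 8)
Number of trigrams = 8 - 3 + 1 = 6
  Position 0: "sym"
  Position 1: "ymp"
  Position 2: "mpa"
  Position 3: "pat"
  Position 4: "ath"
  Position 5: "thy"
Trigrams = "sym", "ymp", "mpa", "pat", "ath", "thy"


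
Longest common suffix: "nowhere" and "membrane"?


Word 1: "nowhere"
Word 2: "membrane"
Comparing from end:
  Pos -1: 'e' == 'e'
  Pos -2: 'r' != 'n' (stop)
LCS = "e" (length 1)


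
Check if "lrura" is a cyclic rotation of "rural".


Word: "rural", Candidate: "lrura"
Method: check if candidate is substring of word+word
"ruralrural" contains "lrura"? Yes
Is rotation = Yes


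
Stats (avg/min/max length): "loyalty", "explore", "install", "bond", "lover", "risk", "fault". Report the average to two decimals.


Lengths: "loyalty"=7, "explore"=7, "install"=7, "bond"=4, "lover"=5, "risk"=4, "fault"=5
Sum = 39, Count = 7
Average = 39/7 = 5.57
= avg=5.57, min=4, max=7


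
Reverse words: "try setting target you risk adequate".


Original: "try setting target you risk adequate"
Words (1..n): try | setting | target | you | risk | adequate
Reversed (n..1): adequate | risk | you | target | setting | try
Result = "adequate risk you target setting try"


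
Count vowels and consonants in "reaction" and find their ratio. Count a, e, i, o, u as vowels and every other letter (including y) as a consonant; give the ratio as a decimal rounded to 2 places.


Word: "reaction"
Vowels (a,e,i,o,u): 4
Consonants: 4
Ratio = 4/4
= 1.00


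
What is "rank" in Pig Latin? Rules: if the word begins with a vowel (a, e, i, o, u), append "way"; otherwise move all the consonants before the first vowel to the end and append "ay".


Word: "rank"
Starts with consonant(s) → move to end, add 'ay'
Consonant cluster: "r"
Pig Latin = "ankray"


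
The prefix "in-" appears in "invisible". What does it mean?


Prefix: in-
As in: invisible -> in- + visible
Meaning = not / into


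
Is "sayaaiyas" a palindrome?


Word: "sayaaiyas"
Reversed: "sayiaayas"
Forward == Backward? sayaaiyas != sayiaayas
Palindrome = No


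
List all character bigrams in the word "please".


Word: "please" (length 6)
Number of bigrams = 6 - 2 + 1 = 5
  Position 0: "pl"
  Position 1: "le"
  Position 2: "ea"
  Position 3: "as"
  Position 4: "se"
Bigrams = "pl", "le", "ea", "as", "se"


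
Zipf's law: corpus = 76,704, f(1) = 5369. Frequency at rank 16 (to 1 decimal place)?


Zipf's law: f(r) = f(1) / r
f(1) = 5369
f(16) = 5369 / 16
= 335.6 occurrences


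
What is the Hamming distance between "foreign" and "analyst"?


Comparing character by character (same length = 7):
  Pos 0: 'f' vs 'a' !=
  Pos 1: 'o' vs 'n' !=
  Pos 2: 'r' vs 'a' !=
  Pos 3: 'e' vs 'l' !=
  Pos 4: 'i' vs 'y' !=
  Pos 5: 'g' vs 's' !=
  Pos 6: 'n' vs 't' !=
Hamming distance = 7


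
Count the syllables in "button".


Word: "button"
Syllable breakdown: but · ton
Counting: 2 parts
= 2 syllables


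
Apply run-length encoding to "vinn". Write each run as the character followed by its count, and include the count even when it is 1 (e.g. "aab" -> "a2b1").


String: "vinn"
Scanning for consecutive runs:
  'v' x 1
  'i' x 1
  'n' x 2
RLE = "v1i1n2"


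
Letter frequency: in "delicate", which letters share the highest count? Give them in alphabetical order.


Word: "delicate"
Letter counts:
  'a': 1
  'c': 1
  'd': 1
  'e': 2
  'i': 1
  'l': 1
  't': 1
Maximum count = 2
Most frequent = 'e' (2 times each)


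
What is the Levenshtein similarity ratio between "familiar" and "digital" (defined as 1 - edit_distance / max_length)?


Word 1: "familiar" (length 8)
Word 2: "digital" (length 7)
One optimal edit sequence:
  1. substitute 'f' -> 'd'  (+1)
  2. substitute 'a' -> 'i'  (+1)
  3. substitute 'm' -> 'g'  (+1)
  4. keep 'i'
  5. delete 'l'  (+1)
  6. substitute 'i' -> 't'  (+1)
  7. keep 'a'
  8. substitute 'r' -> 'l'  (+1)
Edit distance = 6
Max length = max(8, 7) = 8
Similarity = 1 - 6/8
= 0.2500


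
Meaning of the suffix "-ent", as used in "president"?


Suffix: -ent
Example: president = preside + -ent, with a spelling change
Meaning = one who / that which


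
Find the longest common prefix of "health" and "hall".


Word 1: "health"
Word 2: "hall"
Comparing from start:
  Pos 0: 'h' == 'h'
  Pos 1: 'e' != 'a' (stop)
LCP = "h" (length 1)


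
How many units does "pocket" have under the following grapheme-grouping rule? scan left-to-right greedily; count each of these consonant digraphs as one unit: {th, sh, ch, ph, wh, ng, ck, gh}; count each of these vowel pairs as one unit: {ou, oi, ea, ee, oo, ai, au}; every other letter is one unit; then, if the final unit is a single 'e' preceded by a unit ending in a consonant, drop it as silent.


Word: "pocket" (6 letters)
Left-to-right scan:
  1. 'p' (letter)
  2. 'o' (letter)
  3. 'ck' (digraph)
  4. 'e' (letter)
  5. 't' (letter)
Units from scan: 5
Sound units = 5 units


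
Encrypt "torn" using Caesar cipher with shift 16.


Word: "torn"
Shift: 16
Each letter → (letter + shift) mod 26:
  't' (19) + 16 = 9 → 'j'
  'o' (14) + 16 = 4 → 'e'
  'r' (17) + 16 = 7 → 'h'
  'n' (13) + 16 = 3 → 'd'
Result = "jehd"


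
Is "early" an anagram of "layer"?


Word 1: "layer" → sorted: aelry
Word 2: "early" → sorted: aelry
Same letters? aelry == aelry
Anagram = Yes


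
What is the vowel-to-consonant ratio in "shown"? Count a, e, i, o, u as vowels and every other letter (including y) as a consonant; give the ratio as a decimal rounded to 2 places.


Word: "shown"
Vowels (a,e,i,o,u): 1
Consonants: 4
Ratio = 1/4
= 0.25


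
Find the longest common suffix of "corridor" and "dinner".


Word 1: "corridor"
Word 2: "dinner"
Comparing from end:
  Pos -1: 'r' == 'r'
  Pos -2: 'o' != 'e' (stop)
LCS = "r" (length 1)


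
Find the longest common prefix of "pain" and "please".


Word 1: "pain"
Word 2: "please"
Comparing from start:
  Pos 0: 'p' == 'p'
  Pos 1: 'a' != 'l' (stop)
LCP = "p" (length 1)


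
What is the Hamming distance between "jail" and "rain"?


Comparing character by character (same length = 4):
  Pos 0: 'j' vs 'r' !=
  Pos 1: 'a' vs 'a' =
  Pos 2: 'i' vs 'i' =
  Pos 3: 'l' vs 'n' !=
Hamming distance = 2


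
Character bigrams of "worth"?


Word: "worth" (length 5)
Number of bigrams = 5 - 2 + 1 = 4
  Position 0: "wo"
  Position 1: "or"
  Position 2: "rt"
  Position 3: "th"
Bigrams = "wo", "or", "rt", "th"


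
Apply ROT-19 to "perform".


Word: "perform"
Shift: 19
Each letter → (letter + shift) mod 26:
  'p' (15) + 19 = 8 → 'i'
  'e' (4) + 19 = 23 → 'x'
  'r' (17) + 19 = 10 → 'k'
  'f' (5) + 19 = 24 → 'y'
  'o' (14) + 19 = 7 → 'h'
  'r' (17) + 19 = 10 → 'k'
  'm' (12) + 19 = 5 → 'f'
Result = "ixkyhkf"


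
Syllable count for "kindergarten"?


Word: "kindergarten"
Syllable breakdown: kin · der · gar · ten
Counting: 4 parts
= 4 syllables


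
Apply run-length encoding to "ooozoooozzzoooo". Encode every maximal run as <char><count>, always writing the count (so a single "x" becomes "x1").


String: "ooozoooozzzoooo"
Scanning for consecutive runs:
  'o' x 3
  'z' x 1
  'o' x 4
  'z' x 3
  'o' x 4
RLE = "o3z1o4z3o4"


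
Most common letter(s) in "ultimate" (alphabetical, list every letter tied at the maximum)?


Word: "ultimate"
Letter counts:
  'a': 1
  'e': 1
  'i': 1
  'l': 1
  'm': 1
  't': 2
  'u': 1
Maximum count = 2
Most frequent = 't' (2 times each)


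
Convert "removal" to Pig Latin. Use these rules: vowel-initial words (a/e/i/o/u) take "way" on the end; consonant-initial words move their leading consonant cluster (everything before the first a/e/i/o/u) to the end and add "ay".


Word: "removal"
Starts with consonant(s) → move to end, add 'ay'
Consonant cluster: "r"
Pig Latin = "emovalray"


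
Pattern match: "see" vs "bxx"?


Pattern of "see": [0, 1, 1]
Pattern of "bxx": [0, 1, 1]
Patterns match
Same pattern = Yes


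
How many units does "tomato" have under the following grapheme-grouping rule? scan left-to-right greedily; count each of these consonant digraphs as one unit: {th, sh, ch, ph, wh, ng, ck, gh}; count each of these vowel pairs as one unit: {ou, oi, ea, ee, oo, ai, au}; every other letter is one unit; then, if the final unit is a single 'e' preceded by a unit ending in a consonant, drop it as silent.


Word: "tomato" (6 letters)
Left-to-right scan:
  [1] 't' (letter)
  [2] 'o' (letter)
  [3] 'm' (letter)
  [4] 'a' (letter)
  [5] 't' (letter)
  [6] 'o' (letter)
Units from scan: 6
Sound units = 6 units


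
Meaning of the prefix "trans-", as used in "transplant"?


Prefix: trans-
As in: transplant -> trans- + plant
Meaning = across


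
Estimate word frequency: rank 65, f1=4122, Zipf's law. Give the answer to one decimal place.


Zipf's law: f(r) = f(1) / r
f(1) = 4122
f(65) = 4122 / 65
= 63.4 occurrences


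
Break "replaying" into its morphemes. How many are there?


Word: "replaying"
Morphemes: re- | play | -ing
Each morpheme carries meaning
= 3 morphemes


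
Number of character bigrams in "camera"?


Word: "camera" (length 6)
Number of 2-grams = length - 2 + 1 = 6 - 2 + 1
= 5


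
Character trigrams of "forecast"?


Word: "forecast" (length 8)
Number of trigrams = 8 - 3 + 1 = 6
  Position 0: "for"
  Position 1: "ore"
  Position 2: "rec"
  Position 3: "eca"
  Position 4: "cas"
  Position 5: "ast"
Trigrams = "for", "ore", "rec", "eca", "cas", "ast"


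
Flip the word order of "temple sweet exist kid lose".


Original: "temple sweet exist kid lose"
Words (1..n): temple | sweet | exist | kid | lose
Reversed (n..1): lose | kid | exist | sweet | temple
Result = "lose kid exist sweet temple"


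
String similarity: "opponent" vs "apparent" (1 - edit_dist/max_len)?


Word 1: "opponent" (length 8)
Word 2: "apparent" (length 8)
One optimal edit sequence:
  1. substitute 'o' -> 'a'  (+1)
  2. keep 'p'
  3. keep 'p'
  4. substitute 'o' -> 'a'  (+1)
  5. substitute 'n' -> 'r'  (+1)
  6. keep 'e'
  7. keep 'n'
  8. keep 't'
Edit distance = 3
Max length = max(8, 8) = 8
Similarity = 1 - 3/8
= 0.6250


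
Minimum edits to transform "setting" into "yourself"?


Word 1: "setting" (length 7)
Word 2: "yourself" (length 8)
One optimal edit sequence (insert/delete/substitute each cost 1):
  1. insert 'y'  (+1)
  2. substitute 's' -> 'o'  (+1)
  3. substitute 'e' -> 'u'  (+1)
  4. substitute 't' -> 'r'  (+1)
  5. substitute 't' -> 's'  (+1)
  6. substitute 'i' -> 'e'  (+1)
  7. substitute 'n' -> 'l'  (+1)
  8. substitute 'g' -> 'f'  (+1)
Total edit operations: 8
Edit distance = 8


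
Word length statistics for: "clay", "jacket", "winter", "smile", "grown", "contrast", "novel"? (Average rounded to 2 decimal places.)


Lengths: "clay"=4, "jacket"=6, "winter"=6, "smile"=5, "grown"=5, "contrast"=8, "novel"=5
Sum = 39, Count = 7
Average = 39/7 = 5.57
= avg=5.57, min=4, max=8


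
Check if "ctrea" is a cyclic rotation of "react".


Word: "react", Candidate: "ctrea"
Method: check if candidate is substring of word+word
"reactreact" contains "ctrea"? Yes
Is rotation = Yes


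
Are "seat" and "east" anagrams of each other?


Word 1: "seat" → sorted: aest
Word 2: "east" → sorted: aest
Same letters? aest == aest
Anagram = Yes


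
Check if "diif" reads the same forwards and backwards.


Word: "diif"
Reversed: "fiid"
Forward == Backward? diif != fiid
Palindrome = No


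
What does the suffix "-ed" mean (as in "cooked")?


Suffix: -ed
As in: cooked -> cook + -ed
Meaning = past tense


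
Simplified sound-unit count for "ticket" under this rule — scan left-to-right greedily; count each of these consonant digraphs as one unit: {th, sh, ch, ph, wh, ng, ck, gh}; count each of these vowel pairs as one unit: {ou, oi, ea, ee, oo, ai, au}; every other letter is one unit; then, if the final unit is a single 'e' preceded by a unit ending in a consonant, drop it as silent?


Word: "ticket" (6 letters)
Left-to-right scan:
  (1) 't' (letter)
  (2) 'i' (letter)
  (3) 'ck' (digraph)
  (4) 'e' (letter)
  (5) 't' (letter)
Units from scan: 5
Sound units = 5 units


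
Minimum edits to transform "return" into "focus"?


Word 1: "return" (length 6)
Word 2: "focus" (length 5)
One optimal edit sequence (insert/delete/substitute each cost 1):
  1. substitute 'r' -> 'f'  (+1)
  2. substitute 'e' -> 'o'  (+1)
  3. substitute 't' -> 'c'  (+1)
  4. keep 'u'
  5. delete 'r'  (+1)
  6. substitute 'n' -> 's'  (+1)
Total edit operations: 5
Edit distance = 5


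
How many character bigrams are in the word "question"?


Word: "question" (length 8)
Number of 2-grams = length - 2 + 1 = 8 - 2 + 1
= 7


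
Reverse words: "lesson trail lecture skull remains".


Original: "lesson trail lecture skull remains"
Words (1..n): lesson | trail | lecture | skull | remains
Reversed (n..1): remains | skull | lecture | trail | lesson
Result = "remains skull lecture trail lesson"


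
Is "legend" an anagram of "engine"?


Word 1: "engine" → sorted: eeginn
Word 2: "legend" → sorted: deegln
Same letters? eeginn != deegln
Anagram = No


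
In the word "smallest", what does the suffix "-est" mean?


Suffix: -est
As in: smallest -> small + -est
Meaning = most


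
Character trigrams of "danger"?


Word: "danger" (length 6)
Number of trigrams = 6 - 3 + 1 = 4
  Position 0: "dan"
  Position 1: "ang"
  Position 2: "nge"
  Position 3: "ger"
Trigrams = "dan", "ang", "nge", "ger"


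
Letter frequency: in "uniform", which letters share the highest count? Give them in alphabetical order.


Word: "uniform"
Letter counts:
  'f': 1
  'i': 1
  'm': 1
  'n': 1
  'o': 1
  'r': 1
  'u': 1
Maximum count = 1
Most frequent = 'f', 'i', 'm', 'n', 'o', 'r', 'u' (1 time each)


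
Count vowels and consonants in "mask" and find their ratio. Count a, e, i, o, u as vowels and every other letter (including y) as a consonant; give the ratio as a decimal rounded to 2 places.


Word: "mask"
Vowels (a,e,i,o,u): 1
Consonants: 3
Ratio = 1/3
= 0.33
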